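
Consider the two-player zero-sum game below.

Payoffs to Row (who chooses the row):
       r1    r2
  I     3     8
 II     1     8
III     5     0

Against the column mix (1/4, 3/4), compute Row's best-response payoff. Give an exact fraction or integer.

I: (3)·(1/4) + (8)·(3/4) = 27/4.
II: (1)·(1/4) + (8)·(3/4) = 25/4.
III: (5)·(1/4) + (0)·(3/4) = 5/4.
The best pure response is I with expected payoff 27/4.

27/4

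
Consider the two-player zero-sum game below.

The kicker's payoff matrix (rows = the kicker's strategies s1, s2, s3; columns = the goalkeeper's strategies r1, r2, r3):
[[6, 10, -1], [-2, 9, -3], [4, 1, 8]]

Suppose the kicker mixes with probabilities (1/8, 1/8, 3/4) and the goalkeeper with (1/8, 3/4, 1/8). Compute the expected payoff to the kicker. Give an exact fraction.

Against (1/8, 3/4, 1/8), each row's expected payoff is s1: 65/8; s2: 49/8; s3: 9/4.
Taking the (1/8, 1/8, 3/4)-weighted average: (1/8)·(65/8) + (1/8)·(49/8) + (3/4)·(9/4) = 111/32.

111/32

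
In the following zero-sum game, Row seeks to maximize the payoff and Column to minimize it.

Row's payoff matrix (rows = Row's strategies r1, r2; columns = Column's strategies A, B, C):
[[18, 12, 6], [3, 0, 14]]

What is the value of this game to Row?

Column A is strictly dominated by B for Column (it gives Row more in every row).
The remaining 2×2 game on (r1, r2) × (B, C) has no saddle point. Let Row play r1 with probability p; indifference gives 12p = 6p + 14(1−p), so p = 7/10.
Similarly Column's optimal q on B is 2/5, and the value is 12·(2/5) + (6)·(3/5) = 42/5.

42/5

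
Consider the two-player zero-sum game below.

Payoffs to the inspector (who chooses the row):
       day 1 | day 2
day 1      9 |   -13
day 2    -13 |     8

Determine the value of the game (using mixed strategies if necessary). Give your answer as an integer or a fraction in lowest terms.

Row minima are -13 and -13, so the inspector's maximin is -13; column maxima are 9 and 8, so the inspectee's minimax is 8. These differ, so the equilibrium is in mixed strategies.
Let the inspector play day 1 with probability p. The inspectee is indifferent when 9p − 13(1−p) = −13p + 8(1−p), giving p = 21/43.
Let the inspectee play day 1 with probability q. The inspector is indifferent when 9q − 13(1−q) = −13q + 8(1−q), giving q = 21/43.
The value is 9·(21/43) + (-13)·(22/43) = -97/43.

-97/43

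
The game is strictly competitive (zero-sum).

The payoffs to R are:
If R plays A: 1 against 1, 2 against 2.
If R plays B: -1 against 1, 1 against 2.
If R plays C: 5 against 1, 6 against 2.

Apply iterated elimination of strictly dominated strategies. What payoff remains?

Row B is strictly dominated by row A (1>-1, 2>1); eliminate B.
Column 2 is strictly dominated by 1 for C (1<2, 5<6); eliminate 2.
Row A is strictly dominated by row C (5>1); eliminate A.
Only (C, 1) remains, with payoff 5.

5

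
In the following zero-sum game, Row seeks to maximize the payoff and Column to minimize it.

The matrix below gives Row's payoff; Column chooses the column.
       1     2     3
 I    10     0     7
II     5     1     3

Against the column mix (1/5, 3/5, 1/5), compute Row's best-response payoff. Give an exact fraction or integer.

17/5

I: (10)·(1/5) + (0)·(3/5) + (7)·(1/5) = 17/5.
II: (5)·(1/5) + (1)·(3/5) + (3)·(1/5) = 11/5.
The best pure response is I with expected payoff 17/5.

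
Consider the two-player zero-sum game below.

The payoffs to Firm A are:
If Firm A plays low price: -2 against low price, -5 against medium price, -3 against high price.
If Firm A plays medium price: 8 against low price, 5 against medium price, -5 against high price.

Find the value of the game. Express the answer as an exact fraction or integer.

Column low price is strictly dominated by medium price for Firm B (it gives Firm A more in every row).
The remaining 2×2 game on (low price, medium price) × (medium price, high price) has no saddle point. Let Firm A play low price with probability p; indifference gives −5p + 5(1−p) = −3p − 5(1−p), so p = 5/6.
Similarly Firm B's optimal q on medium price is 1/6, and the value is -5·(1/6) + (-3)·(5/6) = -10/3.

-10/3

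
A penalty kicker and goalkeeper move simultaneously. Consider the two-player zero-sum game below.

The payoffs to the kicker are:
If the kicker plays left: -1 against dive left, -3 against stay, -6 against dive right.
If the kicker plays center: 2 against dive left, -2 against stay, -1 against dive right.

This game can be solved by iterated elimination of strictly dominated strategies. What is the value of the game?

-2

Row left is strictly dominated by row center (2>-1, -2>-3, -1>-6); eliminate left.
Column dive left is strictly dominated by stay for the goalkeeper (-2<2); eliminate dive left.
Column dive right is strictly dominated by stay for the goalkeeper (-2<-1); eliminate dive right.
Only (center, stay) remains, with payoff -2.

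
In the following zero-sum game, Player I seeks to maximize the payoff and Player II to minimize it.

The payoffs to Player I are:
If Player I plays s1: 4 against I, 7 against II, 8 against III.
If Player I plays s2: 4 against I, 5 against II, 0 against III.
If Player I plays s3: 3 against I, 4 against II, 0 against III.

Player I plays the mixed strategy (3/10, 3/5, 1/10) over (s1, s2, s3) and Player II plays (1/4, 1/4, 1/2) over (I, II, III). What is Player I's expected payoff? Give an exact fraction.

71/20

Against (1/4, 1/4, 1/2), each row's expected payoff is s1: 27/4; s2: 9/4; s3: 7/4.
Taking the (3/10, 3/5, 1/10)-weighted average: (3/10)·(27/4) + (3/5)·(9/4) + (1/10)·(7/4) = 71/20.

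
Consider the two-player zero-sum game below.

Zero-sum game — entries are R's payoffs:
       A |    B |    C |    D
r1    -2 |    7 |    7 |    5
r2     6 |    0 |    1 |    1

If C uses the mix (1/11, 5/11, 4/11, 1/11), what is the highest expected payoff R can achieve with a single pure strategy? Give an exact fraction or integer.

6

r1: (-2)·(1/11) + (7)·(5/11) + (7)·(4/11) + (5)·(1/11) = 6.
r2: (6)·(1/11) + (0)·(5/11) + (1)·(4/11) + (1)·(1/11) = 1.
The best pure response is r1 with expected payoff 6.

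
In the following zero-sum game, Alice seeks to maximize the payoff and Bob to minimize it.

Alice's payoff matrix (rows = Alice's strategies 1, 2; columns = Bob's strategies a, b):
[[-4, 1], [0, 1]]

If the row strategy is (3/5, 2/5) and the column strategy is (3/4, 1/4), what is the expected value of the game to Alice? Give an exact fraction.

Against (3/4, 1/4), each row's expected payoff is 1: -11/4; 2: 1/4.
Taking the (3/5, 2/5)-weighted average: (3/5)·(-11/4) + (2/5)·(1/4) = -31/20.

-31/20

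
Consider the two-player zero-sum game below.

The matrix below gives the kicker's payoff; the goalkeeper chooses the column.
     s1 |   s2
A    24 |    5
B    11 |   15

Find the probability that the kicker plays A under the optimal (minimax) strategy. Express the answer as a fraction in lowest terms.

4/23

Row minima are 5 and 11, so the kicker's maximin is 11; column maxima are 24 and 15, so the goalkeeper's minimax is 15. These differ, so the equilibrium is in mixed strategies.
Let the kicker play A with probability p. The goalkeeper is indifferent when 24p + 11(1−p) = 5p + 15(1−p), giving p = 4/23.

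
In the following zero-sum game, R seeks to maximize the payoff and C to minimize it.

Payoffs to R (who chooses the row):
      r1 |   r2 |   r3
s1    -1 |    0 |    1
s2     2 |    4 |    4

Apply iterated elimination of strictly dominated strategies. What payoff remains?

2

Column r2 is strictly dominated by r1 for C (-1<0, 2<4); eliminate r2.
Row s1 is strictly dominated by row s2 (2>-1, 4>1); eliminate s1.
Column r3 is strictly dominated by r1 for C (2<4); eliminate r3.
Only (s2, r1) remains, with payoff 2.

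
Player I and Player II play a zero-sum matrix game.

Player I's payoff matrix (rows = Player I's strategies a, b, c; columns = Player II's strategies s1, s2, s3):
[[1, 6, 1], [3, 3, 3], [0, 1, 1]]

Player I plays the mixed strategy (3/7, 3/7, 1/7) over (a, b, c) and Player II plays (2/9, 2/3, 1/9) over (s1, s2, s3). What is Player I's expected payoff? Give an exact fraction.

205/63

Against (2/9, 2/3, 1/9), each row's expected payoff is a: 13/3; b: 3; c: 7/9.
Taking the (3/7, 3/7, 1/7)-weighted average: (3/7)·(13/3) + (3/7)·(3) + (1/7)·(7/9) = 205/63.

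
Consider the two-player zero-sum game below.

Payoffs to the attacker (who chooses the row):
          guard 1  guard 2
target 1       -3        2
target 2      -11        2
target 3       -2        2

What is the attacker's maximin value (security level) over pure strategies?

The worst-case payoff for each row is target 1: -3, target 2: -11, target 3: -2.
The best of these is -2.

-2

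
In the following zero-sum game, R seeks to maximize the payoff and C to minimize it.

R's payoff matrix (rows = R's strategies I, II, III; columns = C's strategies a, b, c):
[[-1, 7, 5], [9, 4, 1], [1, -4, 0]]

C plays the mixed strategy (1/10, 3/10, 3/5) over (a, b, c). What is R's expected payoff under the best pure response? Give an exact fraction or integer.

I: (-1)·(1/10) + (7)·(3/10) + (5)·(3/5) = 5.
II: (9)·(1/10) + (4)·(3/10) + (1)·(3/5) = 27/10.
III: (1)·(1/10) + (-4)·(3/10) + (0)·(3/5) = -11/10.
The best pure response is I with expected payoff 5.

5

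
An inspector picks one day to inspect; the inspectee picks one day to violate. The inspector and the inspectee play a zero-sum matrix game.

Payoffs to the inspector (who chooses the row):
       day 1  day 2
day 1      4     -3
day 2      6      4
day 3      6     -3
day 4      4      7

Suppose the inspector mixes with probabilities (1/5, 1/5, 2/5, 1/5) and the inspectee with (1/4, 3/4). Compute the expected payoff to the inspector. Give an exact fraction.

Against (1/4, 3/4), each row's expected payoff is day 1: -5/4; day 2: 9/2; day 3: -3/4; day 4: 25/4.
Taking the (1/5, 1/5, 2/5, 1/5)-weighted average: (1/5)·(-5/4) + (1/5)·(9/2) + (2/5)·(-3/4) + (1/5)·(25/4) = 8/5.

8/5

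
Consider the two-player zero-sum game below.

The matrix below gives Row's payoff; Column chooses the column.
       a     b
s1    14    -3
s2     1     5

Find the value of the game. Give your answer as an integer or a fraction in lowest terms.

73/21

Row minima are -3 and 1, so Row's maximin is 1; column maxima are 14 and 5, so Column's minimax is 5. These differ, so the equilibrium is in mixed strategies.
Let Row play s1 with probability p. Column is indifferent when 14p + (1−p) = −3p + 5(1−p), giving p = 4/21.
Let Column play a with probability q. Row is indifferent when 14q − 3(1−q) = q + 5(1−q), giving q = 8/21.
The value is 14·(8/21) + (-3)·(13/21) = 73/21.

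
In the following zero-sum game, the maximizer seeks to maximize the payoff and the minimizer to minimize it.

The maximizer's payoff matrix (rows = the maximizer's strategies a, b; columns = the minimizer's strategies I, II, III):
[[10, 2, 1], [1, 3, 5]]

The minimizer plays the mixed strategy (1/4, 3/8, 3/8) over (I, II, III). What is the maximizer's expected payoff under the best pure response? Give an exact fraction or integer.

29/8

a: (10)·(1/4) + (2)·(3/8) + (1)·(3/8) = 29/8.
b: (1)·(1/4) + (3)·(3/8) + (5)·(3/8) = 13/4.
The best pure response is a with expected payoff 29/8.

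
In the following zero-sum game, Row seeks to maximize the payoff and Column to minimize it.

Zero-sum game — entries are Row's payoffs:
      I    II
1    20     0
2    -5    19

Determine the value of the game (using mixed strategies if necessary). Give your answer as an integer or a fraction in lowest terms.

Row minima are 0 and -5, so Row's maximin is 0; column maxima are 20 and 19, so Column's minimax is 19. These differ, so the equilibrium is in mixed strategies.
Let Row play 1 with probability p. Column is indifferent when 20p − 5(1−p) = 19(1−p), giving p = 6/11.
Let Column play I with probability q. Row is indifferent when 20q = −5q + 19(1−q), giving q = 19/44.
The value is 20·(19/44) + (0)·(25/44) = 95/11.

95/11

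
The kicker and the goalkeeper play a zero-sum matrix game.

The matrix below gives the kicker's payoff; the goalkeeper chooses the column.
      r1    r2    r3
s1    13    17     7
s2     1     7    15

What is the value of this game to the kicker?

Column r2 is strictly dominated by r1 for the goalkeeper (it gives the kicker more in every row).
The remaining 2×2 game on (s1, s2) × (r1, r3) has no saddle point. Let the kicker play s1 with probability p; indifference gives 13p + (1−p) = 7p + 15(1−p), so p = 7/10.
Similarly the goalkeeper's optimal q on r1 is 2/5, and the value is 13·(2/5) + (7)·(3/5) = 47/5.

47/5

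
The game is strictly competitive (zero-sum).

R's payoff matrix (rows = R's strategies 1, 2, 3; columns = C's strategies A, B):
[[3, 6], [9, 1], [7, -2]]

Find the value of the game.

51/11

Row 3 is strictly dominated by row 2, so R never plays it.
The remaining 2×2 game on (1, 2) × (A, B) has no saddle point. Let R play 1 with probability p; indifference gives 3p + 9(1−p) = 6p + (1−p), so p = 8/11.
Similarly C's optimal q on A is 5/11, and the value is 3·(5/11) + (6)·(6/11) = 51/11.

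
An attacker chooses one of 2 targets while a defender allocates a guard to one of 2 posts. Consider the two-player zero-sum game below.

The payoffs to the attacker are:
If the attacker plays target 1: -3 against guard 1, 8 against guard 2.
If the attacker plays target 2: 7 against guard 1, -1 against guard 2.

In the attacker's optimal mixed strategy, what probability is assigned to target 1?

8/19

Row minima are -3 and -1, so the attacker's maximin is -1; column maxima are 7 and 8, so the defender's minimax is 7. These differ, so the equilibrium is in mixed strategies.
Let the attacker play target 1 with probability p. The defender is indifferent when −3p + 7(1−p) = 8p − (1−p), giving p = 8/19.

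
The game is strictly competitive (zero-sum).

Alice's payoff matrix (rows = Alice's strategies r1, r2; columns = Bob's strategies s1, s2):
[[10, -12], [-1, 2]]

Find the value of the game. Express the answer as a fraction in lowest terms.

8/25

Row minima are -12 and -1, so Alice's maximin is -1; column maxima are 10 and 2, so Bob's minimax is 2. These differ, so the equilibrium is in mixed strategies.
Let Alice play r1 with probability p. Bob is indifferent when 10p − (1−p) = −12p + 2(1−p), giving p = 3/25.
Let Bob play s1 with probability q. Alice is indifferent when 10q − 12(1−q) = −q + 2(1−q), giving q = 14/25.
The value is 10·(14/25) + (-12)·(11/25) = 8/25.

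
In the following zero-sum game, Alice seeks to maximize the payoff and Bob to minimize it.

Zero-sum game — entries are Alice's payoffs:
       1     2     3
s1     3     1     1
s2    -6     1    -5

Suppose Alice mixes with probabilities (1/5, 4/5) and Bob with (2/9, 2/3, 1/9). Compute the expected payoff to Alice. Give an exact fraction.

-31/45

Against (2/9, 2/3, 1/9), each row's expected payoff is s1: 13/9; s2: -11/9.
Taking the (1/5, 4/5)-weighted average: (1/5)·(13/9) + (4/5)·(-11/9) = -31/45.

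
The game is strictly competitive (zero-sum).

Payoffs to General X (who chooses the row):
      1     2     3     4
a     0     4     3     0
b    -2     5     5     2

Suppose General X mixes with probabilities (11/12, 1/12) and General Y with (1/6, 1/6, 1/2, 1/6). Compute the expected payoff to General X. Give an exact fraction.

163/72

Against (1/6, 1/6, 1/2, 1/6), each row's expected payoff is a: 13/6; b: 10/3.
Taking the (11/12, 1/12)-weighted average: (11/12)·(13/6) + (1/12)·(10/3) = 163/72.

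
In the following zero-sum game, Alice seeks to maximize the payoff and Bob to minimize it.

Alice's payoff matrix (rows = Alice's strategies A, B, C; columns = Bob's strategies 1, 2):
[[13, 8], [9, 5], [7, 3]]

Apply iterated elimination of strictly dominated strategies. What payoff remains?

8

Column 1 is strictly dominated by 2 for Bob (8<13, 5<9, 3<7); eliminate 1.
Row C is strictly dominated by row A (8>3); eliminate C.
Row B is strictly dominated by row A (8>5); eliminate B.
Only (A, 2) remains, with payoff 8.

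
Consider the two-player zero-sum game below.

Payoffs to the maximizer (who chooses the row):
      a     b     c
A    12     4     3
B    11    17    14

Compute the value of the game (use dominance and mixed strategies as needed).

45/4

Column b is strictly dominated by c for the minimizer (it gives the maximizer more in every row).
The remaining 2×2 game on (A, B) × (a, c) has no saddle point. Let the maximizer play A with probability p; indifference gives 12p + 11(1−p) = 3p + 14(1−p), so p = 1/4.
Similarly the minimizer's optimal q on a is 11/12, and the value is 12·(11/12) + (3)·(1/12) = 45/4.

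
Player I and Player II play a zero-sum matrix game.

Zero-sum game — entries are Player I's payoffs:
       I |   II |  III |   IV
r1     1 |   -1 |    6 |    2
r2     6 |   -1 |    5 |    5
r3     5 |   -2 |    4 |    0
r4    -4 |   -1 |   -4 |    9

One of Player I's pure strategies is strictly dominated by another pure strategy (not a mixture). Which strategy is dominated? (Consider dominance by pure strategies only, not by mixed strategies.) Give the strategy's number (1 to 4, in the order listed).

Compare r3 with r2: 6 > 5, -1 > -2, 5 > 4, 5 > 0.
So r2 strictly dominates r3 for Player I; r3 is strictly dominated.

3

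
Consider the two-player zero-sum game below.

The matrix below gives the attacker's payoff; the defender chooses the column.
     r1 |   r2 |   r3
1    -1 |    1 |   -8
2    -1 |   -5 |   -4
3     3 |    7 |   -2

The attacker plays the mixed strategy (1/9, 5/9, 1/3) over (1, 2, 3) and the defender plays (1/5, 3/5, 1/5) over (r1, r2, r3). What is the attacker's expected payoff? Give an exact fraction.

Against (1/5, 3/5, 1/5), each row's expected payoff is 1: -6/5; 2: -4; 3: 22/5.
Taking the (1/9, 5/9, 1/3)-weighted average: (1/9)·(-6/5) + (5/9)·(-4) + (1/3)·(22/5) = -8/9.

-8/9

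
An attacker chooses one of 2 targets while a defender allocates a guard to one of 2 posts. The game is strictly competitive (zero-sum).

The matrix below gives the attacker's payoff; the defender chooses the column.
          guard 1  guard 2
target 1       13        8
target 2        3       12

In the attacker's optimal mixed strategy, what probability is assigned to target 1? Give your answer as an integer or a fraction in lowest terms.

Row minima are 8 and 3, so the attacker's maximin is 8; column maxima are 13 and 12, so the defender's minimax is 12. These differ, so the equilibrium is in mixed strategies.
Let the attacker play target 1 with probability p. The defender is indifferent when 13p + 3(1−p) = 8p + 12(1−p), giving p = 9/14.

9/14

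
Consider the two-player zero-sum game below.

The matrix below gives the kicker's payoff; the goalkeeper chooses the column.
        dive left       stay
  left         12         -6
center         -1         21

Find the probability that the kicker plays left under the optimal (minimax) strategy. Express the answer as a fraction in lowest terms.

Row minima are -6 and -1, so the kicker's maximin is -1; column maxima are 12 and 21, so the goalkeeper's minimax is 12. These differ, so the equilibrium is in mixed strategies.
Let the kicker play left with probability p. The goalkeeper is indifferent when 12p − (1−p) = −6p + 21(1−p), giving p = 11/20.

11/20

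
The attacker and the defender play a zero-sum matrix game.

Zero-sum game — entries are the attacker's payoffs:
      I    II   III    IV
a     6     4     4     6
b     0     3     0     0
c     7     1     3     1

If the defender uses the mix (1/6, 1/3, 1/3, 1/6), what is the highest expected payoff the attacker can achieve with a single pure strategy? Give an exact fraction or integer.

a: (6)·(1/6) + (4)·(1/3) + (4)·(1/3) + (6)·(1/6) = 14/3.
b: (0)·(1/6) + (3)·(1/3) + (0)·(1/3) + (0)·(1/6) = 1.
c: (7)·(1/6) + (1)·(1/3) + (3)·(1/3) + (1)·(1/6) = 8/3.
The best pure response is a with expected payoff 14/3.

14/3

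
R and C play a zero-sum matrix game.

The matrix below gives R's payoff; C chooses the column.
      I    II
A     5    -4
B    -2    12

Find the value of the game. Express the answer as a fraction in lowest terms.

Row minima are -4 and -2, so R's maximin is -2; column maxima are 5 and 12, so C's minimax is 5. These differ, so the equilibrium is in mixed strategies.
Let R play A with probability p. C is indifferent when 5p − 2(1−p) = −4p + 12(1−p), giving p = 14/23.
Let C play I with probability q. R is indifferent when 5q − 4(1−q) = −2q + 12(1−q), giving q = 16/23.
The value is 5·(16/23) + (-4)·(7/23) = 52/23.

52/23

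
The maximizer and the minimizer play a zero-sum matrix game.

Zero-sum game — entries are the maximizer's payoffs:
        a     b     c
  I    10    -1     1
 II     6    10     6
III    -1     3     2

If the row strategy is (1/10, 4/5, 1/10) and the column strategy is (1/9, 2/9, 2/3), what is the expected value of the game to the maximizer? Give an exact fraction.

Against (1/9, 2/9, 2/3), each row's expected payoff is I: 14/9; II: 62/9; III: 17/9.
Taking the (1/10, 4/5, 1/10)-weighted average: (1/10)·(14/9) + (4/5)·(62/9) + (1/10)·(17/9) = 527/90.

527/90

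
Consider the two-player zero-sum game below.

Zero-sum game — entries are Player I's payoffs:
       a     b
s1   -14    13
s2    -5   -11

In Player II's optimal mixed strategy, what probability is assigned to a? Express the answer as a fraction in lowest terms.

8/11

Row minima are -14 and -11, so Player I's maximin is -11; column maxima are -5 and 13, so Player II's minimax is -5. These differ, so the equilibrium is in mixed strategies.
Let Player II play a with probability q. Player I is indifferent when −14q + 13(1−q) = −5q − 11(1−q), giving q = 8/11.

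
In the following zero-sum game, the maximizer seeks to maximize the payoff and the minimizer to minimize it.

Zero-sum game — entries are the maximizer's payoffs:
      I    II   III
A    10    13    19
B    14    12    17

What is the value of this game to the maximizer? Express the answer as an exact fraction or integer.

62/5

Column III is strictly dominated by II for the minimizer (it gives the maximizer more in every row).
The remaining 2×2 game on (A, B) × (I, II) has no saddle point. Let the maximizer play A with probability p; indifference gives 10p + 14(1−p) = 13p + 12(1−p), so p = 2/5.
Similarly the minimizer's optimal q on I is 1/5, and the value is 10·(1/5) + (13)·(4/5) = 62/5.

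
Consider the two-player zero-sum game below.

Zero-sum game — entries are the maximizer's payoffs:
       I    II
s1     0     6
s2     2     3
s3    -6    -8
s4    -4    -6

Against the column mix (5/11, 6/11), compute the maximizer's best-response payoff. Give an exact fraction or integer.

s1: (0)·(5/11) + (6)·(6/11) = 36/11.
s2: (2)·(5/11) + (3)·(6/11) = 28/11.
s3: (-6)·(5/11) + (-8)·(6/11) = -78/11.
s4: (-4)·(5/11) + (-6)·(6/11) = -56/11.
The best pure response is s1 with expected payoff 36/11.

36/11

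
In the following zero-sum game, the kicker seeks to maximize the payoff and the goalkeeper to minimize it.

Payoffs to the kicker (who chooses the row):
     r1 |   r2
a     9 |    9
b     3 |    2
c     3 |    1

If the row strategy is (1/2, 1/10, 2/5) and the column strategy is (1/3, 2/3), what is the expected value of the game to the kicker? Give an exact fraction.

27/5

Against (1/3, 2/3), each row's expected payoff is a: 9; b: 7/3; c: 5/3.
Taking the (1/2, 1/10, 2/5)-weighted average: (1/2)·(9) + (1/10)·(7/3) + (2/5)·(5/3) = 27/5.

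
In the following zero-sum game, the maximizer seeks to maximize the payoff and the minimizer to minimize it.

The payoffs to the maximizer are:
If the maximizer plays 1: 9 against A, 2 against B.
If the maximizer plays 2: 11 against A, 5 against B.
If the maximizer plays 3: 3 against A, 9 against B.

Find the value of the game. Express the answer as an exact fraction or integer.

Row 1 is strictly dominated by row 2, so the maximizer never plays it.
The remaining 2×2 game on (2, 3) × (A, B) has no saddle point. Let the maximizer play 2 with probability p; indifference gives 11p + 3(1−p) = 5p + 9(1−p), so p = 1/2.
Similarly the minimizer's optimal q on A is 1/3, and the value is 11·(1/3) + (5)·(2/3) = 7.

7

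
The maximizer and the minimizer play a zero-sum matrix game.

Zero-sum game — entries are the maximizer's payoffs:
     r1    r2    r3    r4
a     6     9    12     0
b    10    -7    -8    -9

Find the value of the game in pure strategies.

0

Row minima: 0, -9 → the maximizer's maximin is 0.
Column maxima: 10, 9, 12, 0 → the minimizer's minimax is 0.
They coincide at (a, r4), so the value is 0.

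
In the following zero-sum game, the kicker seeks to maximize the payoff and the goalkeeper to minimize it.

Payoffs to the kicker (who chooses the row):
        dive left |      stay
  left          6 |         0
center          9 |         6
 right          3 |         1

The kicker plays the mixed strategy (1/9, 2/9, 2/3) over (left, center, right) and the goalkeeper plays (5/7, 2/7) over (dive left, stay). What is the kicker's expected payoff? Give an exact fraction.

82/21

Against (5/7, 2/7), each row's expected payoff is left: 30/7; center: 57/7; right: 17/7.
Taking the (1/9, 2/9, 2/3)-weighted average: (1/9)·(30/7) + (2/9)·(57/7) + (2/3)·(17/7) = 82/21.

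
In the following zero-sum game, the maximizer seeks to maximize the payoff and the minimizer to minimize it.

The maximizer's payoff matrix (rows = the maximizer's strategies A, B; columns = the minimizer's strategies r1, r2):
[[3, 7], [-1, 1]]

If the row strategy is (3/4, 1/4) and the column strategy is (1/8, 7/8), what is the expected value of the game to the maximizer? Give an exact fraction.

81/16

Against (1/8, 7/8), each row's expected payoff is A: 13/2; B: 3/4.
Taking the (3/4, 1/4)-weighted average: (3/4)·(13/2) + (1/4)·(3/4) = 81/16.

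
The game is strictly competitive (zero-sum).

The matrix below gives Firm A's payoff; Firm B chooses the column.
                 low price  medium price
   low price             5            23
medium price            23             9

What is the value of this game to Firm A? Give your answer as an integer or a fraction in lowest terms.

121/8

Row minima are 5 and 9, so Firm A's maximin is 9; column maxima are 23 and 23, so Firm B's minimax is 23. These differ, so the equilibrium is in mixed strategies.
Let Firm A play low price with probability p. Firm B is indifferent when 5p + 23(1−p) = 23p + 9(1−p), giving p = 7/16.
Let Firm B play low price with probability q. Firm A is indifferent when 5q + 23(1−q) = 23q + 9(1−q), giving q = 7/16.
The value is 5·(7/16) + (23)·(9/16) = 121/8.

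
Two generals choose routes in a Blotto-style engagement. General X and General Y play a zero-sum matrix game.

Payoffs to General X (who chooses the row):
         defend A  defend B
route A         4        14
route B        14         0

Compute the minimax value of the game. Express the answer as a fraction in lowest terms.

Row minima are 4 and 0, so General X's maximin is 4; column maxima are 14 and 14, so General Y's minimax is 14. These differ, so the equilibrium is in mixed strategies.
Let General X play route A with probability p. General Y is indifferent when 4p + 14(1−p) = 14p, giving p = 7/12.
Let General Y play defend A with probability q. General X is indifferent when 4q + 14(1−q) = 14q, giving q = 7/12.
The value is 4·(7/12) + (14)·(5/12) = 49/6.

49/6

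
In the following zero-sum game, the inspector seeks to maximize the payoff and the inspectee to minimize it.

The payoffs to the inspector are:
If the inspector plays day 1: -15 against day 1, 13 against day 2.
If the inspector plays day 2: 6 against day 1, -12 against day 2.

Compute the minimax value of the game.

Row minima are -15 and -12, so the inspector's maximin is -12; column maxima are 6 and 13, so the inspectee's minimax is 6. These differ, so the equilibrium is in mixed strategies.
Let the inspector play day 1 with probability p. The inspectee is indifferent when −15p + 6(1−p) = 13p − 12(1−p), giving p = 9/23.
Let the inspectee play day 1 with probability q. The inspector is indifferent when −15q + 13(1−q) = 6q − 12(1−q), giving q = 25/46.
The value is -15·(25/46) + (13)·(21/46) = -51/23.

-51/23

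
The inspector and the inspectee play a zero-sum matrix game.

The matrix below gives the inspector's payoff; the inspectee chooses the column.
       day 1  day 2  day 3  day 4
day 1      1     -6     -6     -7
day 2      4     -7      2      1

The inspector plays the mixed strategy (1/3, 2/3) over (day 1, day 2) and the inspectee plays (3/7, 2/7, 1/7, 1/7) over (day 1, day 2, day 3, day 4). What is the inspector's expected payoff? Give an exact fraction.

Against (3/7, 2/7, 1/7, 1/7), each row's expected payoff is day 1: -22/7; day 2: 1/7.
Taking the (1/3, 2/3)-weighted average: (1/3)·(-22/7) + (2/3)·(1/7) = -20/21.

-20/21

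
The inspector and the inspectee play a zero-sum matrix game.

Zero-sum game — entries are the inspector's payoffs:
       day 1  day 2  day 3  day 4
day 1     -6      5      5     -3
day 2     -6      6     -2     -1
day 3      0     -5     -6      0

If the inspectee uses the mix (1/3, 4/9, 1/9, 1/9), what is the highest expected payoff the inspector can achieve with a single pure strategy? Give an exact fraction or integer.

day 1: (-6)·(1/3) + (5)·(4/9) + (5)·(1/9) + (-3)·(1/9) = 4/9.
day 2: (-6)·(1/3) + (6)·(4/9) + (-2)·(1/9) + (-1)·(1/9) = 1/3.
day 3: (0)·(1/3) + (-5)·(4/9) + (-6)·(1/9) + (0)·(1/9) = -26/9.
The best pure response is day 1 with expected payoff 4/9.

4/9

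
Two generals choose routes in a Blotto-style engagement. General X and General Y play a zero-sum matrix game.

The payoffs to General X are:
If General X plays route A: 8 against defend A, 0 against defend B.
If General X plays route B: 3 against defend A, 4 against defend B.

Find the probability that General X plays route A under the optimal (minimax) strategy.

Row minima are 0 and 3, so General X's maximin is 3; column maxima are 8 and 4, so General Y's minimax is 4. These differ, so the equilibrium is in mixed strategies.
Let General X play route A with probability p. General Y is indifferent when 8p + 3(1−p) = 4(1−p), giving p = 1/9.

1/9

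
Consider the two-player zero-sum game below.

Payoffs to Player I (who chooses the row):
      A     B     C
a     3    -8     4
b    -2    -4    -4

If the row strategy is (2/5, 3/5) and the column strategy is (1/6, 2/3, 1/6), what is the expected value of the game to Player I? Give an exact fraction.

-58/15

Against (1/6, 2/3, 1/6), each row's expected payoff is a: -25/6; b: -11/3.
Taking the (2/5, 3/5)-weighted average: (2/5)·(-25/6) + (3/5)·(-11/3) = -58/15.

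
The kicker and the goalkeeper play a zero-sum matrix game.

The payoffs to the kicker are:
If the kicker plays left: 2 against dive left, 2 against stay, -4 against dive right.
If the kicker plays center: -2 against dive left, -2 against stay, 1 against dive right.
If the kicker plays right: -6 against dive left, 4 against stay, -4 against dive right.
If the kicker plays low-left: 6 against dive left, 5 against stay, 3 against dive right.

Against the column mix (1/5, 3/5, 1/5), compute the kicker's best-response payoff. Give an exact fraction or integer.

left: (2)·(1/5) + (2)·(3/5) + (-4)·(1/5) = 4/5.
center: (-2)·(1/5) + (-2)·(3/5) + (1)·(1/5) = -7/5.
right: (-6)·(1/5) + (4)·(3/5) + (-4)·(1/5) = 2/5.
low-left: (6)·(1/5) + (5)·(3/5) + (3)·(1/5) = 24/5.
The best pure response is low-left with expected payoff 24/5.

24/5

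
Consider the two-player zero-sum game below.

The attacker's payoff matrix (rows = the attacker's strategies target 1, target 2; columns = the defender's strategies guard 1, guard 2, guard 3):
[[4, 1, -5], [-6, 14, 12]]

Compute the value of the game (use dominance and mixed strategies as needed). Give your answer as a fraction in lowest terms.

Column guard 2 is strictly dominated by guard 3 for the defender (it gives the attacker more in every row).
The remaining 2×2 game on (target 1, target 2) × (guard 1, guard 3) has no saddle point. Let the attacker play target 1 with probability p; indifference gives 4p − 6(1−p) = −5p + 12(1−p), so p = 2/3.
Similarly the defender's optimal q on guard 1 is 17/27, and the value is 4·(17/27) + (-5)·(10/27) = 2/3.

2/3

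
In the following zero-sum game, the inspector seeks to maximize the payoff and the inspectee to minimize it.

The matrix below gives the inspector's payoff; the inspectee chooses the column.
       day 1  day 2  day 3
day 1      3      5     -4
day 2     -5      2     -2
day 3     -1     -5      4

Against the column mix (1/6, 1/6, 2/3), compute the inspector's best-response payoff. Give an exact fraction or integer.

5/3

day 1: (3)·(1/6) + (5)·(1/6) + (-4)·(2/3) = -4/3.
day 2: (-5)·(1/6) + (2)·(1/6) + (-2)·(2/3) = -11/6.
day 3: (-1)·(1/6) + (-5)·(1/6) + (4)·(2/3) = 5/3.
The best pure response is day 3 with expected payoff 5/3.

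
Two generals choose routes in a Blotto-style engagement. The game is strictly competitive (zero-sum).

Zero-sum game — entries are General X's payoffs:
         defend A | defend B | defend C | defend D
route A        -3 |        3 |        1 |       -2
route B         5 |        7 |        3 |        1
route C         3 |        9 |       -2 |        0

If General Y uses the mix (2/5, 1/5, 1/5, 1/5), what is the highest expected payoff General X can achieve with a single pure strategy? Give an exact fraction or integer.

route A: (-3)·(2/5) + (3)·(1/5) + (1)·(1/5) + (-2)·(1/5) = -4/5.
route B: (5)·(2/5) + (7)·(1/5) + (3)·(1/5) + (1)·(1/5) = 21/5.
route C: (3)·(2/5) + (9)·(1/5) + (-2)·(1/5) + (0)·(1/5) = 13/5.
The best pure response is route B with expected payoff 21/5.

21/5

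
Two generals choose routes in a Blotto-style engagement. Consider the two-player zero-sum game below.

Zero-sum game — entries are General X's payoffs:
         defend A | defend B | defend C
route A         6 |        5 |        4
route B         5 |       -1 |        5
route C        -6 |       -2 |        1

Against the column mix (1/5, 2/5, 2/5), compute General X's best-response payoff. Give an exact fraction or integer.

route A: (6)·(1/5) + (5)·(2/5) + (4)·(2/5) = 24/5.
route B: (5)·(1/5) + (-1)·(2/5) + (5)·(2/5) = 13/5.
route C: (-6)·(1/5) + (-2)·(2/5) + (1)·(2/5) = -8/5.
The best pure response is route A with expected payoff 24/5.

24/5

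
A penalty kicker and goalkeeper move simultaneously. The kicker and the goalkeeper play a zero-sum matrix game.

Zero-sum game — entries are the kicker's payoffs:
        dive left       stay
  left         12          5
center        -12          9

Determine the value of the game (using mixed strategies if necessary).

Row minima are 5 and -12, so the kicker's maximin is 5; column maxima are 12 and 9, so the goalkeeper's minimax is 9. These differ, so the equilibrium is in mixed strategies.
Let the kicker play left with probability p. The goalkeeper is indifferent when 12p − 12(1−p) = 5p + 9(1−p), giving p = 3/4.
Let the goalkeeper play dive left with probability q. The kicker is indifferent when 12q + 5(1−q) = −12q + 9(1−q), giving q = 1/7.
The value is 12·(1/7) + (5)·(6/7) = 6.

6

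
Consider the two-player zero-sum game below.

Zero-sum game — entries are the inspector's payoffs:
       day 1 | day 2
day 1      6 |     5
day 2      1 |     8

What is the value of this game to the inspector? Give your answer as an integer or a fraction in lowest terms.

43/8

Row minima are 5 and 1, so the inspector's maximin is 5; column maxima are 6 and 8, so the inspectee's minimax is 6. These differ, so the equilibrium is in mixed strategies.
Let the inspector play day 1 with probability p. The inspectee is indifferent when 6p + (1−p) = 5p + 8(1−p), giving p = 7/8.
Let the inspectee play day 1 with probability q. The inspector is indifferent when 6q + 5(1−q) = q + 8(1−q), giving q = 3/8.
The value is 6·(3/8) + (5)·(5/8) = 43/8.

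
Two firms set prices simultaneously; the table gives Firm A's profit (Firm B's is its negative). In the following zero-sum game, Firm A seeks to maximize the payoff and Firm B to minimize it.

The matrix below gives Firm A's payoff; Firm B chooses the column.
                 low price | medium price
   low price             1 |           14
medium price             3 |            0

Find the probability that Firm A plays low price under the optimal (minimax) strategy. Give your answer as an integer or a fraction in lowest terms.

3/16

Row minima are 1 and 0, so Firm A's maximin is 1; column maxima are 3 and 14, so Firm B's minimax is 3. These differ, so the equilibrium is in mixed strategies.
Let Firm A play low price with probability p. Firm B is indifferent when p + 3(1−p) = 14p, giving p = 3/16.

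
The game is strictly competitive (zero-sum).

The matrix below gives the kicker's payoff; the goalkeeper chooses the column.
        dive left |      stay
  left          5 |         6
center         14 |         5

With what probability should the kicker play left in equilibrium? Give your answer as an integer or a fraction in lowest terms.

9/10

Row minima are 5 and 5, so the kicker's maximin is 5; column maxima are 14 and 6, so the goalkeeper's minimax is 6. These differ, so the equilibrium is in mixed strategies.
Let the kicker play left with probability p. The goalkeeper is indifferent when 5p + 14(1−p) = 6p + 5(1−p), giving p = 9/10.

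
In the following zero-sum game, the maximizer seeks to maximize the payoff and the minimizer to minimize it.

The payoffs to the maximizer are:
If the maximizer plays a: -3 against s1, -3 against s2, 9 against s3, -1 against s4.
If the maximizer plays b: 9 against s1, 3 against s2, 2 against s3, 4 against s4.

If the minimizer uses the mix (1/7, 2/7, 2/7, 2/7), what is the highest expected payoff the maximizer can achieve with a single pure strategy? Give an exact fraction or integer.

a: (-3)·(1/7) + (-3)·(2/7) + (9)·(2/7) + (-1)·(2/7) = 1.
b: (9)·(1/7) + (3)·(2/7) + (2)·(2/7) + (4)·(2/7) = 27/7.
The best pure response is b with expected payoff 27/7.

27/7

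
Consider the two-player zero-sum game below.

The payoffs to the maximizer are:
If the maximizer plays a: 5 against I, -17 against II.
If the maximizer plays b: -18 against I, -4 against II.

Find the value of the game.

Row minima are -17 and -18, so the maximizer's maximin is -17; column maxima are 5 and -4, so the minimizer's minimax is -4. These differ, so the equilibrium is in mixed strategies.
Let the maximizer play a with probability p. The minimizer is indifferent when 5p − 18(1−p) = −17p − 4(1−p), giving p = 7/18.
Let the minimizer play I with probability q. The maximizer is indifferent when 5q − 17(1−q) = −18q − 4(1−q), giving q = 13/36.
The value is 5·(13/36) + (-17)·(23/36) = -163/18.

-163/18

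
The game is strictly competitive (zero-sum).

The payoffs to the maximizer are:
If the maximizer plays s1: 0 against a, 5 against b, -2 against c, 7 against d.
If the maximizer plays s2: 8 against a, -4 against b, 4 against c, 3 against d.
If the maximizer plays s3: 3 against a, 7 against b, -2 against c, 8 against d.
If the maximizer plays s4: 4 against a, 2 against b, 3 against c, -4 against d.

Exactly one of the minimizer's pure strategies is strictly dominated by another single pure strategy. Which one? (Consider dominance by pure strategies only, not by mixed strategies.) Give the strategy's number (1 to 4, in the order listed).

The minimizer prefers columns that give the maximizer less. Compare a with c: -2 < 0, 4 < 8, -2 < 3, 3 < 4.
So c strictly dominates a for the minimizer; a is strictly dominated.

1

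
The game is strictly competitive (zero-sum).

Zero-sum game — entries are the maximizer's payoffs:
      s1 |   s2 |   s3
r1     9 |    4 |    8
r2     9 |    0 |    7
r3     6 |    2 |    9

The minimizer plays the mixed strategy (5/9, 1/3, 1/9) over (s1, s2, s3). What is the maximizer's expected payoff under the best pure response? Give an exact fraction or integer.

65/9

r1: (9)·(5/9) + (4)·(1/3) + (8)·(1/9) = 65/9.
r2: (9)·(5/9) + (0)·(1/3) + (7)·(1/9) = 52/9.
r3: (6)·(5/9) + (2)·(1/3) + (9)·(1/9) = 5.
The best pure response is r1 with expected payoff 65/9.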